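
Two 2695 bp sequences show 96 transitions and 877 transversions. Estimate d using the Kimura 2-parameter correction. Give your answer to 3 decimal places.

P = 96/2695 ≈ 0.035622 and Q = 877/2695 ≈ 0.325417.
Under the Kimura two-parameter model, d = −½ ln(1 − 2P − Q) − ¼ ln(1 − 2Q).
1 − 2P − Q = 0.603339, giving −½ ln(0.603339) = 0.252638.
1 − 2Q = 0.349166, giving −¼ ln(0.349166) = 0.263052.
d = 0.252638 + 0.263052 = 0.515690.

0.516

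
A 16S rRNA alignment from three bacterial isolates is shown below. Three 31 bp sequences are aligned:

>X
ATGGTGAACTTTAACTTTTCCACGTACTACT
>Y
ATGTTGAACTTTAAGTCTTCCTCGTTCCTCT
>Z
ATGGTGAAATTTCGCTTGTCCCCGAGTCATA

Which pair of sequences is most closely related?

X and Y

X–Y: 7/31 differ, p = 0.226, d = 0.269.
X–Z: 11/31 differ, p = 0.355, d = 0.481.
Y–Z: 14/31 differ, p = 0.452, d = 0.691.
The smallest distance is between X and Y.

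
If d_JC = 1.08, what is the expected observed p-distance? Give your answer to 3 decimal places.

p = (3/4)(1 − e^(−4d/3)) = 0.75 × (1 − e^(-1.44)) = 0.75 × (1 − 0.236928) = 0.572304.

0.572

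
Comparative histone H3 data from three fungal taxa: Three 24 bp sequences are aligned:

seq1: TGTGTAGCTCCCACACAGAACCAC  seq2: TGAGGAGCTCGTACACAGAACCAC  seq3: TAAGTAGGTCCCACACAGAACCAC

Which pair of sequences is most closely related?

seq1–seq2: 4/24 differ, p = 0.167, d = 0.188.
seq1–seq3: 3/24 differ, p = 0.125, d = 0.137.
seq2–seq3: 5/24 differ, p = 0.208, d = 0.244.
The smallest distance is between seq1 and seq3.

seq1 and seq3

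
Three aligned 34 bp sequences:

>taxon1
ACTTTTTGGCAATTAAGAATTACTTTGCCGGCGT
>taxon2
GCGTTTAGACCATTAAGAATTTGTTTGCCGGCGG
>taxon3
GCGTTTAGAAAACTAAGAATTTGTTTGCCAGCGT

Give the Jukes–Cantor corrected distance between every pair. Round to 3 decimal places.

taxon1–taxon2: 8/34 sites differ → p ≈ 0.235294, d = −0.75 ln(1 − 0.313725) = 0.282358 ≈ 0.282.
taxon1–taxon3: 9/34 sites differ → p ≈ 0.264706, d = −0.75 ln(1 − 0.352941) = 0.326488 ≈ 0.326.
taxon2–taxon3: 5/34 sites differ → p ≈ 0.147059, d = −0.75 ln(1 − 0.196079) = 0.163691 ≈ 0.164.

d(taxon1,taxon2) = 0.282, d(taxon1,taxon3) = 0.326, d(taxon2,taxon3) = 0.164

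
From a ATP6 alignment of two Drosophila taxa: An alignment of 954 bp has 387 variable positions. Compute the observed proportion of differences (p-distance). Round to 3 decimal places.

p = 387/954 = 0.405660… ≈ 0.406 (to 3 d.p.).

0.406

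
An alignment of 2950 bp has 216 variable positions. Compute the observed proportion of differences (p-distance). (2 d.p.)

0.07

p = 216/2950 = 0.073220… ≈ 0.07 (to 2 d.p.).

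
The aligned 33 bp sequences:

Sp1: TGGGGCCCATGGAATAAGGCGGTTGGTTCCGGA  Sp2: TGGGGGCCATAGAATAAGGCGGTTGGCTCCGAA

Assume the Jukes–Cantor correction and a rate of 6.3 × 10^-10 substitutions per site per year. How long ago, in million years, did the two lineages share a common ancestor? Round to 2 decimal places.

The sequences differ at 4 of 33 sites (6, 11, 27, 32), so p = 4/33 ≈ 0.121212.
d = −(3/4) ln(1 − 4p/3) = −0.75 ln(1 − 0.161616) = −0.75 ln(0.838384)
  = −0.75 × (-0.176279) = 0.132209 substitutions/site.
Under a molecular clock d = 2μt, so t = d/(2μ) = 0.132209 / (2 × 6.3 × 10^-10) = 104.93 million years.

104.93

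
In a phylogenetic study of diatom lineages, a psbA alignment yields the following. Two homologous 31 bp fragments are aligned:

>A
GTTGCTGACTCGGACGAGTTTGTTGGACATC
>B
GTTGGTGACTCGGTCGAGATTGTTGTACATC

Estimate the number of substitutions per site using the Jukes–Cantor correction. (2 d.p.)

The sequences differ at 4 of 31 sites (5, 14, 19, 26), so p = 4/31 ≈ 0.129032.
d = −(3/4) ln(1 − 4p/3) = −0.75 ln(1 − 0.172043) = −0.75 ln(0.827957)
  = −0.75 × (-0.188794) = 0.141596 substitutions/site.

0.14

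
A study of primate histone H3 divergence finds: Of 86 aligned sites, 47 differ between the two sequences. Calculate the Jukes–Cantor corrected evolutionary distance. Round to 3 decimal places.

p = 47/86 ≈ 0.546512.
d = −(3/4) ln(1 − 4p/3) = −0.75 ln(1 − 0.728683) = −0.75 ln(0.271317)
  = −0.75 × (-1.304467) = 0.978350 substitutions/site.

0.978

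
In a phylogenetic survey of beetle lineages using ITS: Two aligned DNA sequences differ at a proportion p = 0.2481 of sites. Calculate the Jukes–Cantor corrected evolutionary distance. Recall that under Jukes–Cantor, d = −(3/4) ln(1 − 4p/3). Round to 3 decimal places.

0.301

d = −(3/4) ln(1 − 4p/3) = −0.75 ln(1 − 0.3308) = −0.75 ln(0.6692)
  = −0.75 × (-0.401672) = 0.301254 substitutions/site.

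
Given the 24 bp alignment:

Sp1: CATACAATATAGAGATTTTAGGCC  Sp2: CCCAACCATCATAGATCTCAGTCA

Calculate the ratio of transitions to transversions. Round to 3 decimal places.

Transitions are A↔G and C↔T; transversions are all other mismatches.
Transitions: 4. Transversions: 9.
R = 4/9 = 0.444444… ≈ 0.444 (to 3 d.p.).

0.444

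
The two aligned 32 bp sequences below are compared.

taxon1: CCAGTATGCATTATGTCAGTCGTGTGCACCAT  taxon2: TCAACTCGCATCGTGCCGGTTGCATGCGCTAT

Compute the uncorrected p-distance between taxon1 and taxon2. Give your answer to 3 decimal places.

0.438

The sequences differ at 14 of 32 positions.
p = 14/32 = 0.4375 ≈ 0.438 (to 3 d.p.).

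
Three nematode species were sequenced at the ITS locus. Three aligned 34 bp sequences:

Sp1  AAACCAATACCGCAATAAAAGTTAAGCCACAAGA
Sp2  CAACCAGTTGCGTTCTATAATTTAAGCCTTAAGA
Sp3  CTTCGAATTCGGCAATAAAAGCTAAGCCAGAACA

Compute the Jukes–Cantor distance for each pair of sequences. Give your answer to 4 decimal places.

d(Sp1,Sp2) = 0.4234, d(Sp1,Sp3) = 0.3265, d(Sp2,Sp3) = 0.6655

Sp1–Sp2: 11/34 sites differ → p ≈ 0.323529, d = −0.75 ln(1 − 0.431372) = 0.423397 ≈ 0.4234.
Sp1–Sp3: 9/34 sites differ → p ≈ 0.264706, d = −0.75 ln(1 − 0.352941) = 0.326488 ≈ 0.3265.
Sp2–Sp3: 15/34 sites differ → p ≈ 0.441176, d = −0.75 ln(1 − 0.588235) = 0.665477 ≈ 0.6655.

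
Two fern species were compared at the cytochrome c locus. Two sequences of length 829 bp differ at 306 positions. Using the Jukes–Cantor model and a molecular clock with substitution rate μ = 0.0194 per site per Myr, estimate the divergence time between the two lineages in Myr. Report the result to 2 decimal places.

13.10

p = 306/829 ≈ 0.369119.
d = −(3/4) ln(1 − 4p/3) = −0.75 ln(1 − 0.492159) = −0.75 ln(0.507841)
  = −0.75 × (-0.677587) = 0.508190 substitutions/site.
Under a molecular clock d = 2μt, so t = d/(2μ) = 0.508190 / (2 × 0.0194) = 13.10 Myr.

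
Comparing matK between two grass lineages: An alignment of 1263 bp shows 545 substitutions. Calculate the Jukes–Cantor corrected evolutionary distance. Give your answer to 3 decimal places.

p = 545/1263 ≈ 0.431512.
d = −(3/4) ln(1 − 4p/3) = −0.75 ln(1 − 0.575349) = −0.75 ln(0.424651)
  = −0.75 × (-0.856488) = 0.642366 substitutions/site.

0.642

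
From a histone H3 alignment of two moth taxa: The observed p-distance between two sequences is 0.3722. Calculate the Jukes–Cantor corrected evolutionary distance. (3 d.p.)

0.514

d = −(3/4) ln(1 − 4p/3) = −0.75 ln(1 − 0.496267) = −0.75 ln(0.503733)
  = −0.75 × (-0.685709) = 0.514282 substitutions/site.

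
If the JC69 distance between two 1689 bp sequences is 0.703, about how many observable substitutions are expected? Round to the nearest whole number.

Invert JC69: p = (3/4)(1 − e^(−4d/3)) = 0.75 × (1 − e^(-0.937333)) = 0.75 × (1 − 0.391671) = 0.456247.
Expected differing sites = pL ≈ 0.456247 × 1689 = 770.601183 ≈ 771.

771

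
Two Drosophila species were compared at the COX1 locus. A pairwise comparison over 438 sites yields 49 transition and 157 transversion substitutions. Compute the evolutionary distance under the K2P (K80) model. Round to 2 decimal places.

0.75

P = 49/438 ≈ 0.111872 and Q = 157/438 ≈ 0.358447.
Under the Kimura two-parameter model, d = −½ ln(1 − 2P − Q) − ¼ ln(1 − 2Q).
1 − 2P − Q = 0.417809, giving −½ ln(0.417809) = 0.436365.
1 − 2Q = 0.283106, giving −¼ ln(0.283106) = 0.315483.
d = 0.436365 + 0.315483 = 0.751848.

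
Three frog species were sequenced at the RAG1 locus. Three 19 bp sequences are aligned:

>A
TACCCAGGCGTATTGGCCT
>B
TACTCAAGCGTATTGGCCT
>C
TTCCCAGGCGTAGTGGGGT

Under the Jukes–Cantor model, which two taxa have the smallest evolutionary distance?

A–B: 2/19 differ, p = 0.105, d = 0.113.
A–C: 4/19 differ, p = 0.211, d = 0.247.
B–C: 6/19 differ, p = 0.316, d = 0.410.
The smallest distance is between A and B.

A and B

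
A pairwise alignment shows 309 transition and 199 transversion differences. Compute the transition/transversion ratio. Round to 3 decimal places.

R = 309/199 = 1.552763… ≈ 1.553 (to 3 d.p.).

1.553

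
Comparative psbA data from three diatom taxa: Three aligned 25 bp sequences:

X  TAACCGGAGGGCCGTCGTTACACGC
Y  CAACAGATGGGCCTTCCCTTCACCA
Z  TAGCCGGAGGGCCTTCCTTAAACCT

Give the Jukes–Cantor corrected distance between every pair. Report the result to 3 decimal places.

d(X,Y) = 0.572, d(X,Z) = 0.289, d(Y,Z) = 0.490

X–Y: 10/25 sites differ → p = 0.4, d = −0.75 ln(1 − 0.533333) = 0.571605 ≈ 0.572.
X–Z: 6/25 sites differ → p = 0.24, d = −0.75 ln(1 − 0.32) = 0.289247 ≈ 0.289.
Y–Z: 9/25 sites differ → p = 0.36, d = −0.75 ln(1 − 0.48) = 0.490445 ≈ 0.490.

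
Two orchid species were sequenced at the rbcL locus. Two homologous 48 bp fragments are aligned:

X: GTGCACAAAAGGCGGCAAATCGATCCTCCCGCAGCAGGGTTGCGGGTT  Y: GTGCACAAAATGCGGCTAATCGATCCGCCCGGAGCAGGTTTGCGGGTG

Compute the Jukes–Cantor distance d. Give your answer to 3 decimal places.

0.137

The sequences differ at 6 of 48 sites (11, 17, 27, 32, 39, 48), so p = 6/48 = 0.125.
d = −(3/4) ln(1 − 4p/3) = −0.75 ln(1 − 0.166667) = −0.75 ln(0.833333)
  = −0.75 × (-0.182322) = 0.136742 substitutions/site.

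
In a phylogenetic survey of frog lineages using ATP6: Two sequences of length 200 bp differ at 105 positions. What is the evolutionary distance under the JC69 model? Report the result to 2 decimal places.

p = 105/200 = 0.525.
d = −(3/4) ln(1 − 4p/3) = −0.75 ln(1 − 0.7) = −0.75 ln(0.3)
  = −0.75 × (-1.203973) = 0.902980 substitutions/site.

0.90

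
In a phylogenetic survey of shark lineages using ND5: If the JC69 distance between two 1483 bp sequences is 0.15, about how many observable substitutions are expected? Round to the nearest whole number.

202

Invert JC69: p = (3/4)(1 − e^(−4d/3)) = 0.75 × (1 − e^(-0.2)) = 0.75 × (1 − 0.818731) = 0.135952.
Expected differing sites = pL ≈ 0.135952 × 1483 = 201.616816 ≈ 202.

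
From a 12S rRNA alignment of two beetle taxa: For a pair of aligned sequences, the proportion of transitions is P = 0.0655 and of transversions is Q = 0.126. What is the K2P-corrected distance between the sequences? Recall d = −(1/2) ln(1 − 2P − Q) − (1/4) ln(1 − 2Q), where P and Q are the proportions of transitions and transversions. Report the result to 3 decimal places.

0.221

Under the Kimura two-parameter model, d = −½ ln(1 − 2P − Q) − ¼ ln(1 − 2Q).
1 − 2P − Q = 0.743, giving −½ ln(0.743) = 0.148530.
1 − 2Q = 0.748, giving −¼ ln(0.748) = 0.072588.
d = 0.148530 + 0.072588 = 0.221118.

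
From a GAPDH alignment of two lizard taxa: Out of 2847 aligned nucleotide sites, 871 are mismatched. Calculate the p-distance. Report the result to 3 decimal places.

0.306

p = 871/2847 = 0.305936… ≈ 0.306 (to 3 d.p.).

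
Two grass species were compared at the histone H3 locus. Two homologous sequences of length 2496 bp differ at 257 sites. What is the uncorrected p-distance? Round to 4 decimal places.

0.1030

p = 257/2496 = 0.102964… ≈ 0.1030 (to 4 d.p.).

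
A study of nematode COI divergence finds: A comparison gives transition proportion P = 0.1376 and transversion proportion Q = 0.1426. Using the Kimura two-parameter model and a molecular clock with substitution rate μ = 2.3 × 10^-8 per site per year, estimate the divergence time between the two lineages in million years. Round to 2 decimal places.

Under the Kimura two-parameter model, d = −½ ln(1 − 2P − Q) − ¼ ln(1 − 2Q).
1 − 2P − Q = 0.5822, giving −½ ln(0.5822) = 0.270471.
1 − 2Q = 0.7148, giving −¼ ln(0.7148) = 0.083938.
d = 0.270471 + 0.083938 = 0.354409.
Under a molecular clock d = 2μt, so t = d/(2μ) = 0.354409 / (2 × 2.3 × 10^-8) = 7.70 million years.

7.70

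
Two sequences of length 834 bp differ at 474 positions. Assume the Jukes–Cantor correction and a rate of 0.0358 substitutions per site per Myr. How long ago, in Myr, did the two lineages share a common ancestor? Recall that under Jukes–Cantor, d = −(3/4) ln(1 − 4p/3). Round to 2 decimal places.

14.85

p = 474/834 ≈ 0.568345.
d = −(3/4) ln(1 − 4p/3) = −0.75 ln(1 − 0.757793) = −0.75 ln(0.242207)
  = −0.75 × (-1.417963) = 1.063472 substitutions/site.
Under a molecular clock d = 2μt, so t = d/(2μ) = 1.063472 / (2 × 0.0358) = 14.85 Myr.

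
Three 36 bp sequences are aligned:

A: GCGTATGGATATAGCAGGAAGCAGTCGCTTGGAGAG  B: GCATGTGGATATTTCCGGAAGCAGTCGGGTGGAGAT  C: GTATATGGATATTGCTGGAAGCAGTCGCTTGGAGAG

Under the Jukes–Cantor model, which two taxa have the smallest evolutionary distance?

A and C

A–B: 8/36 differ, p = 0.222, d = 0.264.
A–C: 4/36 differ, p = 0.111, d = 0.120.
B–C: 7/36 differ, p = 0.194, d = 0.225.
The smallest distance is between A and C.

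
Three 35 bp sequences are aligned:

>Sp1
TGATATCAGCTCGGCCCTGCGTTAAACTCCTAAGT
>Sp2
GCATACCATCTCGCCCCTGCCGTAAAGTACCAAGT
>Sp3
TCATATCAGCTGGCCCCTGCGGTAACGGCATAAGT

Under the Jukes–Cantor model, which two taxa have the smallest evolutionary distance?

Sp1–Sp2: 10/35 differ, p = 0.286, d = 0.360.
Sp1–Sp3: 8/35 differ, p = 0.229, d = 0.273.
Sp2–Sp3: 10/35 differ, p = 0.286, d = 0.360.
The smallest distance is between Sp1 and Sp3.

Sp1 and Sp3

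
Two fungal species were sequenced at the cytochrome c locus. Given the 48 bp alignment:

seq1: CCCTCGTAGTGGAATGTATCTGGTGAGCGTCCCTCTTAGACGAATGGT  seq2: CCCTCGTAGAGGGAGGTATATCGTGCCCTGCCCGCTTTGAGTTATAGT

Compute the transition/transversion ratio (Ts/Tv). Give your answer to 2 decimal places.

0.15

Transitions are A↔G and C↔T; transversions are all other mismatches.
Transitions: 2. Transversions: 13.
R = 2/13 = 0.153846… ≈ 0.15 (to 2 d.p.).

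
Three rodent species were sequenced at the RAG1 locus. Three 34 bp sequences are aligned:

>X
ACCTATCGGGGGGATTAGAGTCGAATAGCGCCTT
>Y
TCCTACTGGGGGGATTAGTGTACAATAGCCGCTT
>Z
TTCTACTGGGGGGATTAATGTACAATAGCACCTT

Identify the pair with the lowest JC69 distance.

Y and Z

X–Y: 8/34 differ, p = 0.235, d = 0.282.
X–Z: 9/34 differ, p = 0.265, d = 0.326.
Y–Z: 4/34 differ, p = 0.118, d = 0.128.
The smallest distance is between Y and Z.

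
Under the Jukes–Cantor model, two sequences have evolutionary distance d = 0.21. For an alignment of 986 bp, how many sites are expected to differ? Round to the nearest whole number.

181

Invert JC69: p = (3/4)(1 − e^(−4d/3)) = 0.75 × (1 − e^(-0.28)) = 0.75 × (1 − 0.755784) = 0.183162.
Expected differing sites = pL ≈ 0.183162 × 986 = 180.597732 ≈ 181.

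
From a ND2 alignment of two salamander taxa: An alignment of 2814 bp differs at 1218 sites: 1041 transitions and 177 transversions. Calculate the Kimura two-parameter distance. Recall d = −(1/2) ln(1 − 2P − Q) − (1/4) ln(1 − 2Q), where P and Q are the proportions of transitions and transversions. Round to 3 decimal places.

0.845

P = 1041/2814 ≈ 0.369936 and Q = 177/2814 ≈ 0.0629.
Under the Kimura two-parameter model, d = −½ ln(1 − 2P − Q) − ¼ ln(1 − 2Q).
1 − 2P − Q = 0.197228, giving −½ ln(0.197228) = 0.811697.
1 − 2Q = 0.8742, giving −¼ ln(0.8742) = 0.033612.
d = 0.811697 + 0.033612 = 0.845309.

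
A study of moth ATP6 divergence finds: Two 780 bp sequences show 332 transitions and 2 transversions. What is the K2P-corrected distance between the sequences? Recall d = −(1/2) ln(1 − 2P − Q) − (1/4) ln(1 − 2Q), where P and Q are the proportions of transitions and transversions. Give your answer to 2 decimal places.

0.96

P = 332/780 ≈ 0.425641 and Q = 2/780 ≈ 0.002564.
Under the Kimura two-parameter model, d = −½ ln(1 − 2P − Q) − ¼ ln(1 − 2Q).
1 − 2P − Q = 0.146154, giving −½ ln(0.146154) = 0.961547.
1 − 2Q = 0.994872, giving −¼ ln(0.994872) = 0.001285.
d = 0.961547 + 0.001285 = 0.962832.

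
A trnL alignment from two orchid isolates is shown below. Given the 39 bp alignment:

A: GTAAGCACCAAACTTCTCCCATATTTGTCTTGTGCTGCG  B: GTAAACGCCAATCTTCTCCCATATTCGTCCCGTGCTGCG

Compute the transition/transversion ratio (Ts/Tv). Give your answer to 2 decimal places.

Transitions are A↔G and C↔T; transversions are all other mismatches.
Transitions: 5. Transversions: 1.
R = 5/1 = 5.00.

5.00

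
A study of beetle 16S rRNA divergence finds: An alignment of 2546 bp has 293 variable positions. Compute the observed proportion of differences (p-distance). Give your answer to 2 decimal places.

0.12

p = 293/2546 = 0.115082… ≈ 0.12 (to 2 d.p.).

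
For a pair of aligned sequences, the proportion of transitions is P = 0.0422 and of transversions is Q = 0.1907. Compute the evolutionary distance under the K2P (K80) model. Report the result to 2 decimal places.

0.28

Under the Kimura two-parameter model, d = −½ ln(1 − 2P − Q) − ¼ ln(1 − 2Q).
1 − 2P − Q = 0.7249, giving −½ ln(0.7249) = 0.160861.
1 − 2Q = 0.6186, giving −¼ ln(0.6186) = 0.120074.
d = 0.160861 + 0.120074 = 0.280935.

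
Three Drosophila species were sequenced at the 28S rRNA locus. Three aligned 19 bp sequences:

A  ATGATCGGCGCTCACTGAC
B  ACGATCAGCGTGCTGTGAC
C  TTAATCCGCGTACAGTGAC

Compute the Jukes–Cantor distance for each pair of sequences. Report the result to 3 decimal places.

d(A,B) = 0.410, d(A,C) = 0.410, d(B,C) = 0.410

A–B: 6/19 sites differ → p ≈ 0.315789, d = −0.75 ln(1 − 0.421052) = 0.409907 ≈ 0.410.
A–C: 6/19 sites differ → p ≈ 0.315789, d = −0.75 ln(1 − 0.421052) = 0.409907 ≈ 0.410.
B–C: 6/19 sites differ → p ≈ 0.315789, d = −0.75 ln(1 − 0.421052) = 0.409907 ≈ 0.410.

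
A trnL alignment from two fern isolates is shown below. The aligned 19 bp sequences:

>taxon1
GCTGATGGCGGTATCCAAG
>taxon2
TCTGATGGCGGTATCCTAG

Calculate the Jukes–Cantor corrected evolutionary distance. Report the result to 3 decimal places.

The sequences differ at 2 of 19 sites (1, 17), so p = 2/19 ≈ 0.105263.
d = −(3/4) ln(1 − 4p/3) = −0.75 ln(1 − 0.140351) = −0.75 ln(0.859649)
  = −0.75 × (-0.151231) = 0.113423 substitutions/site.

0.113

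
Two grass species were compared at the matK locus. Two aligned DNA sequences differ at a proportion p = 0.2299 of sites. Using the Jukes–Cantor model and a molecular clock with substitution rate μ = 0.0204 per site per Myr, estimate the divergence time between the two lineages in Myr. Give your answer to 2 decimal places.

6.73

d = −(3/4) ln(1 − 4p/3) = −0.75 ln(1 − 0.306533) = −0.75 ln(0.693467)
  = −0.75 × (-0.366052) = 0.274539 substitutions/site.
Under a molecular clock d = 2μt, so t = d/(2μ) = 0.274539 / (2 × 0.0204) = 6.73 Myr.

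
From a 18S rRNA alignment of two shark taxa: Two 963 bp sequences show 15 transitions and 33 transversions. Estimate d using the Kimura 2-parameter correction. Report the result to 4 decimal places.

P = 15/963 ≈ 0.015576 and Q = 33/963 ≈ 0.034268.
Under the Kimura two-parameter model, d = −½ ln(1 − 2P − Q) − ¼ ln(1 − 2Q).
1 − 2P − Q = 0.93458, giving −½ ln(0.93458) = 0.033829.
1 − 2Q = 0.931464, giving −¼ ln(0.931464) = 0.017749.
d = 0.033829 + 0.017749 = 0.051578.

0.0516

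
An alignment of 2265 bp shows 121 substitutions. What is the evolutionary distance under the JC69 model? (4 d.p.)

p = 121/2265 ≈ 0.053422.
d = −(3/4) ln(1 − 4p/3) = −0.75 ln(1 − 0.071229) = −0.75 ln(0.928771)
  = −0.75 × (-0.073893) = 0.055420 substitutions/site.

0.0554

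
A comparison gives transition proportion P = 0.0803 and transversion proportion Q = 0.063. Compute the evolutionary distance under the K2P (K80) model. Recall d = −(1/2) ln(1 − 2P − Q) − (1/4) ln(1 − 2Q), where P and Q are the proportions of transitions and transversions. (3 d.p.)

0.160

Under the Kimura two-parameter model, d = −½ ln(1 − 2P − Q) − ¼ ln(1 − 2Q).
1 − 2P − Q = 0.7764, giving −½ ln(0.7764) = 0.126544.
1 − 2Q = 0.874, giving −¼ ln(0.874) = 0.033669.
d = 0.126544 + 0.033669 = 0.160213.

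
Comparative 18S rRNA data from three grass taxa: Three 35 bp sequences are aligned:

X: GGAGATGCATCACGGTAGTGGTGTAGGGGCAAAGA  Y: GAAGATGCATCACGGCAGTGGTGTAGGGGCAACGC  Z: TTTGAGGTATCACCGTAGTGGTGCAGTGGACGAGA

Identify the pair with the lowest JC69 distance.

X–Y: 4/35 differ, p = 0.114, d = 0.124.
X–Z: 11/35 differ, p = 0.314, d = 0.407.
Y–Z: 14/35 differ, p = 0.400, d = 0.572.
The smallest distance is between X and Y.

X and Y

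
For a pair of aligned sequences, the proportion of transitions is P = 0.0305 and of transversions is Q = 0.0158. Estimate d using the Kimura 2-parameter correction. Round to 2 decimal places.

0.05

Under the Kimura two-parameter model, d = −½ ln(1 − 2P − Q) − ¼ ln(1 − 2Q).
1 − 2P − Q = 0.9232, giving −½ ln(0.9232) = 0.039955.
1 − 2Q = 0.9684, giving −¼ ln(0.9684) = 0.008028.
d = 0.039955 + 0.008028 = 0.047983.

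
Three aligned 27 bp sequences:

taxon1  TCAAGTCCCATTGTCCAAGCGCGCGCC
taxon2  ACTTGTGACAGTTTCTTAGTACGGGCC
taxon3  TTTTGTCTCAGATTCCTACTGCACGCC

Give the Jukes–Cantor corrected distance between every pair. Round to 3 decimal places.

d(taxon1,taxon2) = 0.673, d(taxon1,taxon3) = 0.588, d(taxon2,taxon3) = 0.511

taxon1–taxon2: 12/27 sites differ → p ≈ 0.444444, d = −0.75 ln(1 − 0.592592) = 0.673455 ≈ 0.673.
taxon1–taxon3: 11/27 sites differ → p ≈ 0.407407, d = −0.75 ln(1 − 0.543209) = 0.587647 ≈ 0.588.
taxon2–taxon3: 10/27 sites differ → p ≈ 0.37037, d = −0.75 ln(1 − 0.493827) = 0.510658 ≈ 0.511.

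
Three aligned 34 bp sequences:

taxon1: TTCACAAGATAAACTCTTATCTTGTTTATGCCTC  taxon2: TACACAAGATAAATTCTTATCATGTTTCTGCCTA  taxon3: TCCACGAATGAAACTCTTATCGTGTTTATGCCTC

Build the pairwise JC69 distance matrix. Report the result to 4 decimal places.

taxon1–taxon2: 5/34 sites differ → p ≈ 0.147059, d = −0.75 ln(1 − 0.196079) = 0.163691 ≈ 0.1637.
taxon1–taxon3: 6/34 sites differ → p ≈ 0.176471, d = −0.75 ln(1 − 0.235295) = 0.201199 ≈ 0.2012.
taxon2–taxon3: 9/34 sites differ → p ≈ 0.264706, d = −0.75 ln(1 − 0.352941) = 0.326488 ≈ 0.3265.

d(taxon1,taxon2) = 0.1637, d(taxon1,taxon3) = 0.2012, d(taxon2,taxon3) = 0.3265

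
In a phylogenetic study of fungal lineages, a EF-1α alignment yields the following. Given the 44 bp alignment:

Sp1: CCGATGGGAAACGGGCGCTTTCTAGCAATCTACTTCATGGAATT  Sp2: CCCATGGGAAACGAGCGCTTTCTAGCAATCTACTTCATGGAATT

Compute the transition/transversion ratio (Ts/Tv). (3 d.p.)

Transitions are A↔G and C↔T; transversions are all other mismatches.
Transitions: 1. Transversions: 1.
R = 1/1 = 1.000.

1.000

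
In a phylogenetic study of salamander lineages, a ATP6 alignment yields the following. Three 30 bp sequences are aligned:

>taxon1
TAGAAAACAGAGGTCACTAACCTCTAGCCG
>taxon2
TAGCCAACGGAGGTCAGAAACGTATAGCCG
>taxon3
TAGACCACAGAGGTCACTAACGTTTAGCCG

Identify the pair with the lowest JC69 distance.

taxon1 and taxon3

taxon1–taxon2: 7/30 differ, p = 0.233, d = 0.280.
taxon1–taxon3: 4/30 differ, p = 0.133, d = 0.147.
taxon2–taxon3: 6/30 differ, p = 0.200, d = 0.233.
The smallest distance is between taxon1 and taxon3.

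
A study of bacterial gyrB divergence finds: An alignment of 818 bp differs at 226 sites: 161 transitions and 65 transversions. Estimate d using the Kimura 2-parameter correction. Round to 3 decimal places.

0.364

P = 161/818 ≈ 0.196822 and Q = 65/818 ≈ 0.079462.
Under the Kimura two-parameter model, d = −½ ln(1 − 2P − Q) − ¼ ln(1 − 2Q).
1 − 2P − Q = 0.526894, giving −½ ln(0.526894) = 0.320378.
1 − 2Q = 0.841076, giving −¼ ln(0.841076) = 0.043268.
d = 0.320378 + 0.043268 = 0.363646.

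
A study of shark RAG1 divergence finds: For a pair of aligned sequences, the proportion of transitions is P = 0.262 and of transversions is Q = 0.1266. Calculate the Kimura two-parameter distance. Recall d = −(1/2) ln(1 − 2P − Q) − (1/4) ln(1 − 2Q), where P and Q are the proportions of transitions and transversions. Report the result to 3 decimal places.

Under the Kimura two-parameter model, d = −½ ln(1 − 2P − Q) − ¼ ln(1 − 2Q).
1 − 2P − Q = 0.3494, giving −½ ln(0.3494) = 0.525769.
1 − 2Q = 0.7468, giving −¼ ln(0.7468) = 0.072989.
d = 0.525769 + 0.072989 = 0.598758.

0.599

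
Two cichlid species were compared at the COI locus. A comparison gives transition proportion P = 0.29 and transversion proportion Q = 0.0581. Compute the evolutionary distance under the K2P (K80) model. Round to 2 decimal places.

Under the Kimura two-parameter model, d = −½ ln(1 − 2P − Q) − ¼ ln(1 − 2Q).
1 − 2P − Q = 0.3619, giving −½ ln(0.3619) = 0.508194.
1 − 2Q = 0.8838, giving −¼ ln(0.8838) = 0.030881.
d = 0.508194 + 0.030881 = 0.539075.

0.54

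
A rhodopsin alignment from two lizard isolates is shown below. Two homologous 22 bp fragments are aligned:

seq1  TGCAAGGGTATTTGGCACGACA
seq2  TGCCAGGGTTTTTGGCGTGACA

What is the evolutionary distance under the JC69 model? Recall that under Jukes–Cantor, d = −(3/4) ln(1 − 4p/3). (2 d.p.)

The sequences differ at 4 of 22 sites (4, 10, 17, 18), so p = 4/22 ≈ 0.181818.
d = −(3/4) ln(1 − 4p/3) = −0.75 ln(1 − 0.242424) = −0.75 ln(0.757576)
  = −0.75 × (-0.277631) = 0.208223 substitutions/site.

0.21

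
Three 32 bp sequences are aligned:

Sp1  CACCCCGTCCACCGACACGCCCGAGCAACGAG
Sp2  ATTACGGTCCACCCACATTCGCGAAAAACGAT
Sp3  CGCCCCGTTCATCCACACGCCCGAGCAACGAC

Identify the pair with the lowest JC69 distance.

Sp1 and Sp3

Sp1–Sp2: 12/32 differ, p = 0.375, d = 0.520.
Sp1–Sp3: 5/32 differ, p = 0.156, d = 0.175.
Sp2–Sp3: 13/32 differ, p = 0.406, d = 0.585.
The smallest distance is between Sp1 and Sp3.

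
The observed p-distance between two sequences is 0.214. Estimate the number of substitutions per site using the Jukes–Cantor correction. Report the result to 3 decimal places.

d = −(3/4) ln(1 − 4p/3) = −0.75 ln(1 − 0.285333) = −0.75 ln(0.714667)
  = −0.75 × (-0.335939) = 0.251954 substitutions/site.

0.252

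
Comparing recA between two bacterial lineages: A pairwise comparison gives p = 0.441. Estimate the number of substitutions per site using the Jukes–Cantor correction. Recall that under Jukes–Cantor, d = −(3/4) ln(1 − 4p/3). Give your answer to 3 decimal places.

0.665

d = −(3/4) ln(1 − 4p/3) = −0.75 ln(1 − 0.588) = −0.75 ln(0.412)
  = −0.75 × (-0.886732) = 0.665049 substitutions/site.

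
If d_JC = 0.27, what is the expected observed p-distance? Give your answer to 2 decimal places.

0.23

p = (3/4)(1 − e^(−4d/3)) = 0.75 × (1 − e^(-0.36)) = 0.75 × (1 − 0.697676) = 0.226743.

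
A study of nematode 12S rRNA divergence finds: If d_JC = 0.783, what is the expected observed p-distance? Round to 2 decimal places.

p = (3/4)(1 − e^(−4d/3)) = 0.75 × (1 − e^(-1.044)) = 0.75 × (1 − 0.352044) = 0.485967.

0.49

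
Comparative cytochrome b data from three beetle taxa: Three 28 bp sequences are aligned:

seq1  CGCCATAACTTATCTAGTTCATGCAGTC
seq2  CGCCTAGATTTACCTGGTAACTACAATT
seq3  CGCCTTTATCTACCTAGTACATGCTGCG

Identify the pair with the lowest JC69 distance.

seq1–seq2: 12/28 differ, p = 0.429, d = 0.635.
seq1–seq3: 9/28 differ, p = 0.321, d = 0.420.
seq2–seq3: 11/28 differ, p = 0.393, d = 0.556.
The smallest distance is between seq1 and seq3.

seq1 and seq3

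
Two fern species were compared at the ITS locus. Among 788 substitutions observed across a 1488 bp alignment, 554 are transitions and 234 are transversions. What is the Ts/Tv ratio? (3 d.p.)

2.368

R = 554/234 = 2.367521… ≈ 2.368 (to 3 d.p.).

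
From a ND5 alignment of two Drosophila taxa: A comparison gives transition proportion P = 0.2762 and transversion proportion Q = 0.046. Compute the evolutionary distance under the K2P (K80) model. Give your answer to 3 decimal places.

0.480

Under the Kimura two-parameter model, d = −½ ln(1 − 2P − Q) − ¼ ln(1 − 2Q).
1 − 2P − Q = 0.4016, giving −½ ln(0.4016) = 0.456149.
1 − 2Q = 0.908, giving −¼ ln(0.908) = 0.024128.
d = 0.456149 + 0.024128 = 0.480277.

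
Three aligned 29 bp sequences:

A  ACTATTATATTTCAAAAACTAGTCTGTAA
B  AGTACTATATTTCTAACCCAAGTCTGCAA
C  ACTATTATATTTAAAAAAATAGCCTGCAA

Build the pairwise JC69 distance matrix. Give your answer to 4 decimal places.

A–B: 7/29 sites differ → p ≈ 0.241379, d = −0.75 ln(1 − 0.321839) = 0.291278 ≈ 0.2913.
A–C: 4/29 sites differ → p ≈ 0.137931, d = −0.75 ln(1 − 0.183908) = 0.152421 ≈ 0.1524.
B–C: 9/29 sites differ → p ≈ 0.310345, d = −0.75 ln(1 − 0.413793) = 0.400562 ≈ 0.4006.

d(A,B) = 0.2913, d(A,C) = 0.1524, d(B,C) = 0.4006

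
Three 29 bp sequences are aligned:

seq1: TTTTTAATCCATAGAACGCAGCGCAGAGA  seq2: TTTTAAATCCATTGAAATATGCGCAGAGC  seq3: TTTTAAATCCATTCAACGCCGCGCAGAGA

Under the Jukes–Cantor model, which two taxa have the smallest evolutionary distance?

seq1 and seq3

seq1–seq2: 7/29 differ, p = 0.241, d = 0.291.
seq1–seq3: 4/29 differ, p = 0.138, d = 0.152.
seq2–seq3: 6/29 differ, p = 0.207, d = 0.242.
The smallest distance is between seq1 and seq3.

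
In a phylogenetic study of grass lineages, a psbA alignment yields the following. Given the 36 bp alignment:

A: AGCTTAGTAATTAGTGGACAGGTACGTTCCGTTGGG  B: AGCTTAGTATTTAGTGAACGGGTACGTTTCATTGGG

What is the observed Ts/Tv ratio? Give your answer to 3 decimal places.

Transitions are A↔G and C↔T; transversions are all other mismatches.
Transitions: 4. Transversions: 1.
R = 4/1 = 4.000.

4.000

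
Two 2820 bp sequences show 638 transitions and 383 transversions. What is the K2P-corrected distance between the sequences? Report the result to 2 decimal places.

0.52

P = 638/2820 ≈ 0.226241 and Q = 383/2820 ≈ 0.135816.
Under the Kimura two-parameter model, d = −½ ln(1 − 2P − Q) − ¼ ln(1 − 2Q).
1 − 2P − Q = 0.411702, giving −½ ln(0.411702) = 0.443728.
1 − 2Q = 0.728368, giving −¼ ln(0.728368) = 0.079237.
d = 0.443728 + 0.079237 = 0.522965.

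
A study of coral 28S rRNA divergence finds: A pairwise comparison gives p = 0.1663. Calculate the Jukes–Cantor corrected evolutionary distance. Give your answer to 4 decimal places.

d = −(3/4) ln(1 − 4p/3) = −0.75 ln(1 − 0.221733) = −0.75 ln(0.778267)
  = −0.75 × (-0.250686) = 0.188015 substitutions/site.

0.1880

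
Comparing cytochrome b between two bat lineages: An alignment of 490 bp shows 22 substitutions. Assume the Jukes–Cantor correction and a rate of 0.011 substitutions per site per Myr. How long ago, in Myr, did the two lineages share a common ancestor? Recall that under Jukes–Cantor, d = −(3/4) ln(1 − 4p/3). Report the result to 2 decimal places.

2.10

p = 22/490 ≈ 0.044898.
d = −(3/4) ln(1 − 4p/3) = −0.75 ln(1 − 0.059864) = −0.75 ln(0.940136)
  = −0.75 × (-0.061731) = 0.046298 substitutions/site.
Under a molecular clock d = 2μt, so t = d/(2μ) = 0.046298 / (2 × 0.011) = 2.10 Myr.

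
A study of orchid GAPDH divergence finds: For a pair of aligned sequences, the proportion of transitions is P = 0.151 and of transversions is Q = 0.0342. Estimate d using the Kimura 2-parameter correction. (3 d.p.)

0.223

Under the Kimura two-parameter model, d = −½ ln(1 − 2P − Q) − ¼ ln(1 − 2Q).
1 − 2P − Q = 0.6638, giving −½ ln(0.6638) = 0.204887.
1 − 2Q = 0.9316, giving −¼ ln(0.9316) = 0.017713.
d = 0.204887 + 0.017713 = 0.222600.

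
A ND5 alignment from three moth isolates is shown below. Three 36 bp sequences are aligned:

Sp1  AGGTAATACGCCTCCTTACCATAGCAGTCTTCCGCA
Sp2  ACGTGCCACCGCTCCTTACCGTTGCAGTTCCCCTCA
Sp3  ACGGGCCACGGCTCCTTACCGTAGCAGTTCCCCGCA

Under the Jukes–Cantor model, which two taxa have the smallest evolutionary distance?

Sp2 and Sp3

Sp1–Sp2: 12/36 differ, p = 0.333, d = 0.441.
Sp1–Sp3: 10/36 differ, p = 0.278, d = 0.347.
Sp2–Sp3: 4/36 differ, p = 0.111, d = 0.120.
The smallest distance is between Sp2 and Sp3.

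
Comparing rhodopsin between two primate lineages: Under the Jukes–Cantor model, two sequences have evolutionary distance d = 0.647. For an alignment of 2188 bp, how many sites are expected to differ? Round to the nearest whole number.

Invert JC69: p = (3/4)(1 − e^(−4d/3)) = 0.75 × (1 − e^(-0.862667)) = 0.75 × (1 − 0.422035) = 0.433474.
Expected differing sites = pL ≈ 0.433474 × 2188 = 948.441112 ≈ 948.

948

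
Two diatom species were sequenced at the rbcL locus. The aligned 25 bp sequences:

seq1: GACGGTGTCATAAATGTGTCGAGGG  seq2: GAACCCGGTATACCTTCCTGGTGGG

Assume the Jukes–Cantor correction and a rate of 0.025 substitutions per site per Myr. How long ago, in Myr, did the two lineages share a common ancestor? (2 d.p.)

17.73

The sequences differ at 13 of 25 sites, so p = 13/25 = 0.52.
d = −(3/4) ln(1 − 4p/3) = −0.75 ln(1 − 0.693333) = −0.75 ln(0.306667)
  = −0.75 × (-1.181993) = 0.886495 substitutions/site.
Under a molecular clock d = 2μt, so t = d/(2μ) = 0.886495 / (2 × 0.025) = 17.73 Myr.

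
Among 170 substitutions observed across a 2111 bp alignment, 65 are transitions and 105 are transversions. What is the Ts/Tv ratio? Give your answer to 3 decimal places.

R = 65/105 = 0.619047… ≈ 0.619 (to 3 d.p.).

0.619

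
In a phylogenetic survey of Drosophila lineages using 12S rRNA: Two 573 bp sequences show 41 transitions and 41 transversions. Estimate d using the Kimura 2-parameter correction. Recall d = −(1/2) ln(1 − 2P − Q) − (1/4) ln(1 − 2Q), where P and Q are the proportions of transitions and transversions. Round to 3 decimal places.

0.159

P = 41/573 ≈ 0.071553 and Q = 41/573 ≈ 0.071553.
Under the Kimura two-parameter model, d = −½ ln(1 − 2P − Q) − ¼ ln(1 − 2Q).
1 − 2P − Q = 0.785341, giving −½ ln(0.785341) = 0.120819.
1 − 2Q = 0.856894, giving −¼ ln(0.856894) = 0.038610.
d = 0.120819 + 0.038610 = 0.159429.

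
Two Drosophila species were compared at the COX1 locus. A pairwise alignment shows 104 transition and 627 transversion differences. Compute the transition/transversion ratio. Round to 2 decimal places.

0.17

R = 104/627 = 0.165869… ≈ 0.17 (to 2 d.p.).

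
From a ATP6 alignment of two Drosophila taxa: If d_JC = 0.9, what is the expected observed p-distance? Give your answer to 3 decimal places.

0.524

p = (3/4)(1 − e^(−4d/3)) = 0.75 × (1 − e^(-1.2)) = 0.75 × (1 − 0.301194) = 0.524105.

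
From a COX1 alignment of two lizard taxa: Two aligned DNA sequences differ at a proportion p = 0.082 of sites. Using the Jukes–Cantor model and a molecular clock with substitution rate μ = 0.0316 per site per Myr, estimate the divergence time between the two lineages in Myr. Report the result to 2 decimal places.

1.37

d = −(3/4) ln(1 − 4p/3) = −0.75 ln(1 − 0.109333) = −0.75 ln(0.890667)
  = −0.75 × (-0.115785) = 0.086839 substitutions/site.
Under a molecular clock d = 2μt, so t = d/(2μ) = 0.086839 / (2 × 0.0316) = 1.37 Myr.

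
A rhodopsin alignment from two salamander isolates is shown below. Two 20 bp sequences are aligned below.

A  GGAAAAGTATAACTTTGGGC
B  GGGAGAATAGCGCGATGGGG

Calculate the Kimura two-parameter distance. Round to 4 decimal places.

Of 20 sites, 4 differences are transitions and 5 are transversions, so P = 4/20 = 0.2 and Q = 5/20 = 0.25.
Under the Kimura two-parameter model, d = −½ ln(1 − 2P − Q) − ¼ ln(1 − 2Q).
1 − 2P − Q = 0.35, giving −½ ln(0.35) = 0.524911.
1 − 2Q = 0.5, giving −¼ ln(0.5) = 0.173287.
d = 0.524911 + 0.173287 = 0.698198.

0.6982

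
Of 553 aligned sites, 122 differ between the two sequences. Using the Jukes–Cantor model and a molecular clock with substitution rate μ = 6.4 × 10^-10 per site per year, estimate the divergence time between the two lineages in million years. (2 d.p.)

p = 122/553 ≈ 0.220615.
d = −(3/4) ln(1 − 4p/3) = −0.75 ln(1 − 0.294153) = −0.75 ln(0.705847)
  = −0.75 × (-0.348357) = 0.261268 substitutions/site.
Under a molecular clock d = 2μt, so t = d/(2μ) = 0.261268 / (2 × 6.4 × 10^-10) = 204.12 million years.

204.12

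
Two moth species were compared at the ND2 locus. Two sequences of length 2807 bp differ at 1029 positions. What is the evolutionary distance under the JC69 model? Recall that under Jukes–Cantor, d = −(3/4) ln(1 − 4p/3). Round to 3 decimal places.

0.503

p = 1029/2807 ≈ 0.366584.
d = −(3/4) ln(1 − 4p/3) = −0.75 ln(1 − 0.488779) = −0.75 ln(0.511221)
  = −0.75 × (-0.670953) = 0.503215 substitutions/site.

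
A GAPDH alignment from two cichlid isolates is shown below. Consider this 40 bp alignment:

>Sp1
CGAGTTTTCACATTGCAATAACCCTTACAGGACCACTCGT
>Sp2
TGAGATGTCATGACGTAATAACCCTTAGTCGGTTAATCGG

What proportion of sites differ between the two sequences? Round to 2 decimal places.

The sequences differ at 16 of 40 positions.
p = 16/40 = 0.40.

0.40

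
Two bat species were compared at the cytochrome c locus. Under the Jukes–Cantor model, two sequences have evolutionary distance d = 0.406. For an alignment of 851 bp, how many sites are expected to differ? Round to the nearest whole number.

267

Invert JC69: p = (3/4)(1 − e^(−4d/3)) = 0.75 × (1 − e^(-0.541333)) = 0.75 × (1 − 0.581972) = 0.313521.
Expected differing sites = pL ≈ 0.313521 × 851 = 266.806371 ≈ 267.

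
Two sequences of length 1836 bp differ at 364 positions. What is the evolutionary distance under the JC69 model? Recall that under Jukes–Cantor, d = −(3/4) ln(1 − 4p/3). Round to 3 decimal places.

0.230

p = 364/1836 ≈ 0.198257.
d = −(3/4) ln(1 − 4p/3) = −0.75 ln(1 − 0.264343) = −0.75 ln(0.735657)
  = −0.75 × (-0.306991) = 0.230243 substitutions/site.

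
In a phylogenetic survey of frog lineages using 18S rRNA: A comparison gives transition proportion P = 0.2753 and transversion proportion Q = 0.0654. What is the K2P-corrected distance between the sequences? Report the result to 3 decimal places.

0.514

Under the Kimura two-parameter model, d = −½ ln(1 − 2P − Q) − ¼ ln(1 − 2Q).
1 − 2P − Q = 0.384, giving −½ ln(0.384) = 0.478556.
1 − 2Q = 0.8692, giving −¼ ln(0.8692) = 0.035046.
d = 0.478556 + 0.035046 = 0.513602.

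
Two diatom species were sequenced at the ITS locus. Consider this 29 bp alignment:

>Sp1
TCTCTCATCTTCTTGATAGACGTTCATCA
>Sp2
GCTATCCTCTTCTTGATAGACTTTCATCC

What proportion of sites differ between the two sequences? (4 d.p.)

The sequences differ at 5 of 29 positions (sites 1, 4, 7, 22, 29).
p = 5/29 = 0.172413… ≈ 0.1724 (to 4 d.p.).

0.1724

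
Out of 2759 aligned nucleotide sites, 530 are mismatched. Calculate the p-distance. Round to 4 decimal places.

0.1921

p = 530/2759 = 0.192098… ≈ 0.1921 (to 4 d.p.).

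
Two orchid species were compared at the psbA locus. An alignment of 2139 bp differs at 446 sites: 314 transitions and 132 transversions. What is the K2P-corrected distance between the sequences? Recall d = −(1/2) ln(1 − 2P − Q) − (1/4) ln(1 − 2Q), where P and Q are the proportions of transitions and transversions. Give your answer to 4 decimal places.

0.2524

P = 314/2139 ≈ 0.146798 and Q = 132/2139 ≈ 0.061711.
Under the Kimura two-parameter model, d = −½ ln(1 − 2P − Q) − ¼ ln(1 − 2Q).
1 − 2P − Q = 0.644693, giving −½ ln(0.644693) = 0.219491.
1 − 2Q = 0.876578, giving −¼ ln(0.876578) = 0.032932.
d = 0.219491 + 0.032932 = 0.252423.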